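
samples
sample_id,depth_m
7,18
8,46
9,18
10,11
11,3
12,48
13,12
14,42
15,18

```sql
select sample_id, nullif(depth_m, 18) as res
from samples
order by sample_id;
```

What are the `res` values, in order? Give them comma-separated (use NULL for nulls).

NULL, 46, NULL, 11, 3, 48, 12, 42, NULL

sample_id=7: depth_m=18 vs 18: equal → NULL
sample_id=8: depth_m=46 vs 18: differ → 46
sample_id=9: depth_m=18 vs 18: equal → NULL
sample_id=10: depth_m=11 vs 18: differ → 11
sample_id=11: depth_m=3 vs 18: differ → 3
sample_id=12: depth_m=48 vs 18: differ → 48
sample_id=13: depth_m=12 vs 18: differ → 12
sample_id=14: depth_m=42 vs 18: differ → 42
sample_id=15: depth_m=18 vs 18: equal → NULL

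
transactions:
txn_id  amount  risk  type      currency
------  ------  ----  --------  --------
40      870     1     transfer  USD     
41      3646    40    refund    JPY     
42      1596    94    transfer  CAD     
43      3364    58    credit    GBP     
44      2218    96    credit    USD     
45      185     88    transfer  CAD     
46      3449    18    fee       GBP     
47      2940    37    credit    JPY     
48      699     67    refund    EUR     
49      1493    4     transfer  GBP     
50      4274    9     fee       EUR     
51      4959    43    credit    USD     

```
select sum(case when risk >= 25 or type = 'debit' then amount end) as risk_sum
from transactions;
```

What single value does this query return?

19607

txn_id=40: ✗
txn_id=41: ✓ → 3646
txn_id=42: ✓ → 1596
txn_id=43: ✓ → 3364
txn_id=44: ✓ → 2218
txn_id=45: ✓ → 185
txn_id=46: ✗
txn_id=47: ✓ → 2940
txn_id=48: ✓ → 699
txn_id=49: ✗
txn_id=50: ✗
txn_id=51: ✓ → 4959
risk_sum = 3646 + 1596 + 3364 + 2218 + 185 + 2940 + 699 + 4959 = 19607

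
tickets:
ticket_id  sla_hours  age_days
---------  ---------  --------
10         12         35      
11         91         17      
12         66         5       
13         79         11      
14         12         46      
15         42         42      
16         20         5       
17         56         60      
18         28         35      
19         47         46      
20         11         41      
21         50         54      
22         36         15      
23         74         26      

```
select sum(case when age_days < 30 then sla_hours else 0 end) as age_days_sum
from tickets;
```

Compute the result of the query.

ticket_id=10: ✗
ticket_id=11: ✓ → 91
ticket_id=12: ✓ → 66
ticket_id=13: ✓ → 79
ticket_id=14: ✗
ticket_id=15: ✗
ticket_id=16: ✓ → 20
ticket_id=17: ✗
ticket_id=18: ✗
ticket_id=19: ✗
ticket_id=20: ✗
ticket_id=21: ✗
ticket_id=22: ✓ → 36
ticket_id=23: ✓ → 74
age_days_sum = 91 + 66 + 79 + 20 + 36 + 74 = 366

366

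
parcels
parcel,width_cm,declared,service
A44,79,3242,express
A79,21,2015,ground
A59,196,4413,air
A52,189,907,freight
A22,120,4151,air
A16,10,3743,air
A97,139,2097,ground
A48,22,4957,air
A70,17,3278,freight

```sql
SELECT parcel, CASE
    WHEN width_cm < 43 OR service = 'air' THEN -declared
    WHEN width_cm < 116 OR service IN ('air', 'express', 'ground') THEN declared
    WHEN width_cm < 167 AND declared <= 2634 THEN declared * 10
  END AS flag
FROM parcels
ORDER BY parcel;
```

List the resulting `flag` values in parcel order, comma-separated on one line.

parcel=A16: width_cm < 43 OR service = 'air' → -3743
parcel=A22: width_cm < 43 OR service = 'air' → -4151
parcel=A44: width_cm < 116 OR service IN ('air', 'express', 'ground') → 3242
parcel=A48: width_cm < 43 OR service = 'air' → -4957
parcel=A52: (no match → NULL) → NULL
parcel=A59: width_cm < 43 OR service = 'air' → -4413
parcel=A70: width_cm < 43 OR service = 'air' → -3278
parcel=A79: width_cm < 43 OR service = 'air' → -2015
parcel=A97: width_cm < 116 OR service IN ('air', 'express', 'ground') → 2097

-3743, -4151, 3242, -4957, NULL, -4413, -3278, -2015, 2097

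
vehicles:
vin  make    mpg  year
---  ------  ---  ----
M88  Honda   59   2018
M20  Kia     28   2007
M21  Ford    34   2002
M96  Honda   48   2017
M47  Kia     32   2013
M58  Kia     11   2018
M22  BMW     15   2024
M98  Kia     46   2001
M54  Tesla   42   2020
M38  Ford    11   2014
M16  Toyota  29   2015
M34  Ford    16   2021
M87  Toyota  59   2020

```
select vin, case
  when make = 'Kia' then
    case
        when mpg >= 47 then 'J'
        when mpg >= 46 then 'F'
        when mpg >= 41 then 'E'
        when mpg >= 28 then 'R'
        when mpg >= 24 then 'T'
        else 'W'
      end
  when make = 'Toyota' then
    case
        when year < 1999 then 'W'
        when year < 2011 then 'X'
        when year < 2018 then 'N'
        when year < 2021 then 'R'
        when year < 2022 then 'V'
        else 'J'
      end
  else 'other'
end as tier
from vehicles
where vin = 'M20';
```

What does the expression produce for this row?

vin = M20: make=Kia, mpg=28, year=2007.
make='Kia' → inner[mpg >= 28] → R

R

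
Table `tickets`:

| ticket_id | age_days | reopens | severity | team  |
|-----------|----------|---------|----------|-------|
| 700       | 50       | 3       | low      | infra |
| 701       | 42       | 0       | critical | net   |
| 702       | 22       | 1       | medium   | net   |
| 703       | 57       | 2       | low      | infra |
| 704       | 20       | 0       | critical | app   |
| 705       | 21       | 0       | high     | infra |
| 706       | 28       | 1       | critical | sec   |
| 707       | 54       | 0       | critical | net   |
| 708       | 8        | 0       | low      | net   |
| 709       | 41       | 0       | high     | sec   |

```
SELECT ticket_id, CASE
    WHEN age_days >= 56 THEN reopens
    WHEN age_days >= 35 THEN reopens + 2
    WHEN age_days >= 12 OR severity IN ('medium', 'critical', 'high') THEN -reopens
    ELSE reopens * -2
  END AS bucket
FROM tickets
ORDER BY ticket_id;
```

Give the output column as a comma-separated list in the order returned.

ticket_id=700: age_days >= 35 → 5
ticket_id=701: age_days >= 35 → 2
ticket_id=702: age_days >= 12 OR severity IN ('medium', 'critical', 'high') → -1
ticket_id=703: age_days >= 56 → 2
ticket_id=704: age_days >= 12 OR severity IN ('medium', 'critical', 'high') → 0
ticket_id=705: age_days >= 12 OR severity IN ('medium', 'critical', 'high') → 0
ticket_id=706: age_days >= 12 OR severity IN ('medium', 'critical', 'high') → -1
ticket_id=707: age_days >= 35 → 2
ticket_id=708: ELSE → 0
ticket_id=709: age_days >= 35 → 2

5, 2, -1, 2, 0, 0, -1, 2, 0, 2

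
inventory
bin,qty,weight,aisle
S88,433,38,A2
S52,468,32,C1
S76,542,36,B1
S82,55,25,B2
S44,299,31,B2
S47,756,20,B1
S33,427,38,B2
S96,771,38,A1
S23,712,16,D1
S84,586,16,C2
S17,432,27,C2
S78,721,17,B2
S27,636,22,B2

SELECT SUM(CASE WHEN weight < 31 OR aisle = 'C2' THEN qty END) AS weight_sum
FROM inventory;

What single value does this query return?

3898

bin=S88: ✗
bin=S52: ✗
bin=S76: ✗
bin=S82: ✓ → 55
bin=S44: ✗
bin=S47: ✓ → 756
bin=S33: ✗
bin=S96: ✗
bin=S23: ✓ → 712
bin=S84: ✓ → 586
bin=S17: ✓ → 432
bin=S78: ✓ → 721
bin=S27: ✓ → 636
weight_sum = 55 + 756 + 712 + 586 + 432 + 721 + 636 = 3898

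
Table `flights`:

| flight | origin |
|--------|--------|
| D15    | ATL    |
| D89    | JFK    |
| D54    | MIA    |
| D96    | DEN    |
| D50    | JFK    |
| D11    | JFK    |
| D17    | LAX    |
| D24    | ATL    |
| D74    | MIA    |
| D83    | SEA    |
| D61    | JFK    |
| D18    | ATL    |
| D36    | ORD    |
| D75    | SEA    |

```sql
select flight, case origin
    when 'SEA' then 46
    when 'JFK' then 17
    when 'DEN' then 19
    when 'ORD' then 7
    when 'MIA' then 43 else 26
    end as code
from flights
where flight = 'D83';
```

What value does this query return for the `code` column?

46

flight = D83: origin=SEA.
origin='SEA' → true → 46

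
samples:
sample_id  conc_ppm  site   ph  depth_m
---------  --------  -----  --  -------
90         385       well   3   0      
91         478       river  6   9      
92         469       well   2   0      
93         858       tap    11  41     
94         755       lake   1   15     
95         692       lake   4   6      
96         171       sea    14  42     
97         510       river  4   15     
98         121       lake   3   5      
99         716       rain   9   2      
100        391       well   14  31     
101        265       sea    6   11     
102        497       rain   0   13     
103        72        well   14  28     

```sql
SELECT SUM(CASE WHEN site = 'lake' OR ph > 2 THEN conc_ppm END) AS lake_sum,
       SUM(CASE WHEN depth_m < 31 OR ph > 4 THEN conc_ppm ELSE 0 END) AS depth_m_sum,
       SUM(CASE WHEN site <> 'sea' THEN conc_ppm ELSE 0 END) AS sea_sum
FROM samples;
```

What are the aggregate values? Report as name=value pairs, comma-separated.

[lake_sum: site = 'lake' OR ph > 2]
sample_id=90: ✓ → 385
sample_id=91: ✓ → 478
sample_id=92: ✗
sample_id=93: ✓ → 858
sample_id=94: ✓ → 755
sample_id=95: ✓ → 692
sample_id=96: ✓ → 171
sample_id=97: ✓ → 510
sample_id=98: ✓ → 121
sample_id=99: ✓ → 716
sample_id=100: ✓ → 391
sample_id=101: ✓ → 265
sample_id=102: ✗
sample_id=103: ✓ → 72
lake_sum = 385 + 478 + 858 + 755 + 692 + 171 + 510 + 121 + 716 + 391 + 265 + 72 = 5414
—
[depth_m_sum: depth_m < 31 OR ph > 4]
sample_id=90: ✓ → 385
sample_id=91: ✓ → 478
sample_id=92: ✓ → 469
sample_id=93: ✓ → 858
sample_id=94: ✓ → 755
sample_id=95: ✓ → 692
sample_id=96: ✓ → 171
sample_id=97: ✓ → 510
sample_id=98: ✓ → 121
sample_id=99: ✓ → 716
sample_id=100: ✓ → 391
sample_id=101: ✓ → 265
sample_id=102: ✓ → 497
sample_id=103: ✓ → 72
depth_m_sum = 385 + 478 + 469 + 858 + 755 + 692 + 171 + 510 + 121 + 716 + 391 + 265 + 497 + 72 = 6380
—
[sea_sum: site <> 'sea']
sample_id=90: ✓ → 385
sample_id=91: ✓ → 478
sample_id=92: ✓ → 469
sample_id=93: ✓ → 858
sample_id=94: ✓ → 755
sample_id=95: ✓ → 692
sample_id=96: ✗
sample_id=97: ✓ → 510
sample_id=98: ✓ → 121
sample_id=99: ✓ → 716
sample_id=100: ✓ → 391
sample_id=101: ✗
sample_id=102: ✓ → 497
sample_id=103: ✓ → 72
sea_sum = 385 + 478 + 469 + 858 + 755 + 692 + 510 + 121 + 716 + 391 + 497 + 72 = 5944

lake_sum=5414, depth_m_sum=6380, sea_sum=5944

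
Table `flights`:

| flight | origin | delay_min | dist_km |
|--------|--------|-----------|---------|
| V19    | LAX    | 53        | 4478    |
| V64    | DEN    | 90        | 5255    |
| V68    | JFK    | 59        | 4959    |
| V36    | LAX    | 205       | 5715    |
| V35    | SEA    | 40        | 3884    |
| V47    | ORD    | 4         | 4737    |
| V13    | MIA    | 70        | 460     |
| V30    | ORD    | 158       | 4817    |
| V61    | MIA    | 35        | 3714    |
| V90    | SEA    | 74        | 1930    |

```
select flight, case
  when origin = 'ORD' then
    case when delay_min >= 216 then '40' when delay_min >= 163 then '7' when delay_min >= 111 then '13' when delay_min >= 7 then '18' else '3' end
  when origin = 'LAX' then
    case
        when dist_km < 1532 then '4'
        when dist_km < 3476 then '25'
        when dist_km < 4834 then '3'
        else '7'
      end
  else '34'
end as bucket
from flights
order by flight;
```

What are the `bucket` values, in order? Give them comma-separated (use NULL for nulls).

flight=V13: origin='MIA' → outer ELSE → 34
flight=V19: origin='LAX' → inner[dist_km < 4834] → 3
flight=V30: origin='ORD' → inner[delay_min >= 111] → 13
flight=V35: origin='SEA' → outer ELSE → 34
flight=V36: origin='LAX' → inner[ELSE] → 7
flight=V47: origin='ORD' → inner[ELSE] → 3
flight=V61: origin='MIA' → outer ELSE → 34
flight=V64: origin='DEN' → outer ELSE → 34
flight=V68: origin='JFK' → outer ELSE → 34
flight=V90: origin='SEA' → outer ELSE → 34

34, 3, 13, 34, 7, 3, 34, 34, 34, 34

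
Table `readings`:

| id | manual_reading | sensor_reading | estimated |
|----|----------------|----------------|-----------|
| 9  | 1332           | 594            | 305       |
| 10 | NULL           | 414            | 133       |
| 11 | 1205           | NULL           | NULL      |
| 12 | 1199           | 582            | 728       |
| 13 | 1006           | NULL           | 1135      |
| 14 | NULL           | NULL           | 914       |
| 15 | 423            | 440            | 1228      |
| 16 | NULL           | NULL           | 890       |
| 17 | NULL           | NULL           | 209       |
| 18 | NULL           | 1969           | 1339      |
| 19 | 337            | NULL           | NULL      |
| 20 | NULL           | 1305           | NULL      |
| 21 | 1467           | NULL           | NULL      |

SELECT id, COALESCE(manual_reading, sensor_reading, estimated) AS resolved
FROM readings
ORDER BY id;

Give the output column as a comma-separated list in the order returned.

1332, 414, 1205, 1199, 1006, 914, 423, 890, 209, 1969, 337, 1305, 1467

id=9: manual_reading=1332 → 1332
id=10: manual_reading=NULL, sensor_reading=414 → 414
id=11: manual_reading=1205 → 1205
id=12: manual_reading=1199 → 1199
id=13: manual_reading=1006 → 1006
id=14: manual_reading=NULL, sensor_reading=NULL, estimated=914 → 914
id=15: manual_reading=423 → 423
id=16: manual_reading=NULL, sensor_reading=NULL, estimated=890 → 890
id=17: manual_reading=NULL, sensor_reading=NULL, estimated=209 → 209
id=18: manual_reading=NULL, sensor_reading=1969 → 1969
id=19: manual_reading=337 → 337
id=20: manual_reading=NULL, sensor_reading=1305 → 1305
id=21: manual_reading=1467 → 1467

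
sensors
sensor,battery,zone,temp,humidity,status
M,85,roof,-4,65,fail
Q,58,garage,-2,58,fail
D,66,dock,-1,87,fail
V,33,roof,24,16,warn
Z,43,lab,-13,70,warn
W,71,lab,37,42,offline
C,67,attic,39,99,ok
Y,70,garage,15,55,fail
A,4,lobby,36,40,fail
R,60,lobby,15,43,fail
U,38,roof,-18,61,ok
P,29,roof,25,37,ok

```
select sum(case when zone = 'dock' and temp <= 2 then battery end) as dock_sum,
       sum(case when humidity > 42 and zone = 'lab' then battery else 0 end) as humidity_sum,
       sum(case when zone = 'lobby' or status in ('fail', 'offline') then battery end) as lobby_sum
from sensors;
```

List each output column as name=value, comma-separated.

[dock_sum: zone = 'dock' and temp <= 2]
sensor=M: ✗
sensor=Q: ✗
sensor=D: ✓ → 66
sensor=V: ✗
sensor=Z: ✗
sensor=W: ✗
sensor=C: ✗
sensor=Y: ✗
sensor=A: ✗
sensor=R: ✗
sensor=U: ✗
sensor=P: ✗
dock_sum = 66
—
[humidity_sum: humidity > 42 and zone = 'lab']
sensor=M: ✗
sensor=Q: ✗
sensor=D: ✗
sensor=V: ✗
sensor=Z: ✓ → 43
sensor=W: ✗
sensor=C: ✗
sensor=Y: ✗
sensor=A: ✗
sensor=R: ✗
sensor=U: ✗
sensor=P: ✗
humidity_sum = 43
—
[lobby_sum: zone = 'lobby' or status in ('fail', 'offline')]
sensor=M: ✓ → 85
sensor=Q: ✓ → 58
sensor=D: ✓ → 66
sensor=V: ✗
sensor=Z: ✗
sensor=W: ✓ → 71
sensor=C: ✗
sensor=Y: ✓ → 70
sensor=A: ✓ → 4
sensor=R: ✓ → 60
sensor=U: ✗
sensor=P: ✗
lobby_sum = 85 + 58 + 66 + 71 + 70 + 4 + 60 = 414

dock_sum=66, humidity_sum=43, lobby_sum=414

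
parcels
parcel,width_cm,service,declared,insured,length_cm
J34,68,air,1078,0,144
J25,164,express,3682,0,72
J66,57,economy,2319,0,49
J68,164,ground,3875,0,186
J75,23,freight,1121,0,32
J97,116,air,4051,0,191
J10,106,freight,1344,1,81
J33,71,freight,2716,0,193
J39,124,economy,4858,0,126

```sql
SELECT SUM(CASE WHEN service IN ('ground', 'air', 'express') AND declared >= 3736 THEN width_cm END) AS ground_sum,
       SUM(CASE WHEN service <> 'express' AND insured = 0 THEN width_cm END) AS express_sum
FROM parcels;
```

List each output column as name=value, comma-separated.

[ground_sum: service IN ('ground', 'air', 'express') AND declared >= 3736]
parcel=J34: ✗
parcel=J25: ✗
parcel=J66: ✗
parcel=J68: ✓ → 164
parcel=J75: ✗
parcel=J97: ✓ → 116
parcel=J10: ✗
parcel=J33: ✗
parcel=J39: ✗
ground_sum = 164 + 116 = 280
—
[express_sum: service <> 'express' AND insured = 0]
parcel=J34: ✓ → 68
parcel=J25: ✗
parcel=J66: ✓ → 57
parcel=J68: ✓ → 164
parcel=J75: ✓ → 23
parcel=J97: ✓ → 116
parcel=J10: ✗
parcel=J33: ✓ → 71
parcel=J39: ✓ → 124
express_sum = 68 + 57 + 164 + 23 + 116 + 71 + 124 = 623

ground_sum=280, express_sum=623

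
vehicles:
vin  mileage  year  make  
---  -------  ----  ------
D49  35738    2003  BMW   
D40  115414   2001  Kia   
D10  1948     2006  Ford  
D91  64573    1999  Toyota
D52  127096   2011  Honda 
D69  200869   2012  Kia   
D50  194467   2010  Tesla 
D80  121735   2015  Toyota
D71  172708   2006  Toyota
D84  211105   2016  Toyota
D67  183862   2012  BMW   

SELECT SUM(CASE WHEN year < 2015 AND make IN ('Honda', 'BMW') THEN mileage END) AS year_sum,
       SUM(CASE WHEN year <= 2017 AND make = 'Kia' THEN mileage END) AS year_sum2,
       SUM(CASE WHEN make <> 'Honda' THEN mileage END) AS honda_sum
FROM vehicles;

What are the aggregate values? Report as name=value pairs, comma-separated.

[year_sum: year < 2015 AND make IN ('Honda', 'BMW')]
vin=D49: ✓ → 35738
vin=D40: ✗
vin=D10: ✗
vin=D91: ✗
vin=D52: ✓ → 127096
vin=D69: ✗
vin=D50: ✗
vin=D80: ✗
vin=D71: ✗
vin=D84: ✗
vin=D67: ✓ → 183862
year_sum = 35738 + 127096 + 183862 = 346696
—
[year_sum2: year <= 2017 AND make = 'Kia']
vin=D49: ✗
vin=D40: ✓ → 115414
vin=D10: ✗
vin=D91: ✗
vin=D52: ✗
vin=D69: ✓ → 200869
vin=D50: ✗
vin=D80: ✗
vin=D71: ✗
vin=D84: ✗
vin=D67: ✗
year_sum2 = 115414 + 200869 = 316283
—
[honda_sum: make <> 'Honda']
vin=D49: ✓ → 35738
vin=D40: ✓ → 115414
vin=D10: ✓ → 1948
vin=D91: ✓ → 64573
vin=D52: ✗
vin=D69: ✓ → 200869
vin=D50: ✓ → 194467
vin=D80: ✓ → 121735
vin=D71: ✓ → 172708
vin=D84: ✓ → 211105
vin=D67: ✓ → 183862
honda_sum = 35738 + 115414 + 1948 + 64573 + 200869 + 194467 + 121735 + 172708 + 211105 + 183862 = 1302419

year_sum=346696, year_sum2=316283, honda_sum=1302419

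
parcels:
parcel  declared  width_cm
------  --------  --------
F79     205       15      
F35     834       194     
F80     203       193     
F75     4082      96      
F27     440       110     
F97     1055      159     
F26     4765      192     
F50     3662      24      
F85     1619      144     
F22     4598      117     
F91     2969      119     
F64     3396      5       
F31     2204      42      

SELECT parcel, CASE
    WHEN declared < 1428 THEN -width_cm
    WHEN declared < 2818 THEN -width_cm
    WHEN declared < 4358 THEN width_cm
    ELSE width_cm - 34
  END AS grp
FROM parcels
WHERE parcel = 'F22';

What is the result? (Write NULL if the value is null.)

83

parcel = F22: declared=4598, width_cm=117.
declared < 1428 → false
declared < 2818 → false
declared < 4358 → false
No prior WHEN matched → ELSE → 83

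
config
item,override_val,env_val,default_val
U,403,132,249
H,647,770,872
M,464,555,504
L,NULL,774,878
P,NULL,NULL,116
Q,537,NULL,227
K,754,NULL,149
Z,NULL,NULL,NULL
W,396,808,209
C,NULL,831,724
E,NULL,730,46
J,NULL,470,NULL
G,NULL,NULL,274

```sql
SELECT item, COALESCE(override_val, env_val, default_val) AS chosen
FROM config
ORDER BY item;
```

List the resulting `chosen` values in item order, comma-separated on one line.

831, 730, 274, 647, 470, 754, 774, 464, 116, 537, 403, 396, NULL

item=C: override_val=NULL, env_val=831 → 831
item=E: override_val=NULL, env_val=730 → 730
item=G: override_val=NULL, env_val=NULL, default_val=274 → 274
item=H: override_val=647 → 647
item=J: override_val=NULL, env_val=470 → 470
item=K: override_val=754 → 754
item=L: override_val=NULL, env_val=774 → 774
item=M: override_val=464 → 464
item=P: override_val=NULL, env_val=NULL, default_val=116 → 116
item=Q: override_val=537 → 537
item=U: override_val=403 → 403
item=W: override_val=396 → 396
item=Z: override_val=NULL, env_val=NULL, default_val=NULL (all NULL) → NULL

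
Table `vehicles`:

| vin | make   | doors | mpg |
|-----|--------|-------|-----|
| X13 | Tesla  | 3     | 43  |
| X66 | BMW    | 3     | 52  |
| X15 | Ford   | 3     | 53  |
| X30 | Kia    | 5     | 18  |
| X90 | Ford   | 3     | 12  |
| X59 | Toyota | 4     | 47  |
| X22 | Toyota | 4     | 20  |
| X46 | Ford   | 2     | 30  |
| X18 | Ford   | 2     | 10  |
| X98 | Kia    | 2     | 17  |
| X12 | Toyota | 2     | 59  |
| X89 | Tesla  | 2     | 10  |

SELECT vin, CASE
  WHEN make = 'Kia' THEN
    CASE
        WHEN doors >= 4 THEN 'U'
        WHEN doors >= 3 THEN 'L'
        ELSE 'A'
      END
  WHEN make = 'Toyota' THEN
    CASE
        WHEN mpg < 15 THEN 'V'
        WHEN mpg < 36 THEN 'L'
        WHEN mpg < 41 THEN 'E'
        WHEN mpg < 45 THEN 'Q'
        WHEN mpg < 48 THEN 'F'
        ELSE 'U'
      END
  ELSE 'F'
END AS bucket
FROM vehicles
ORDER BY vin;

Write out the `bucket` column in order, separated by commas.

U, F, F, F, L, U, F, F, F, F, F, A

vin=X12: make='Toyota' → inner[ELSE] → U
vin=X13: make='Tesla' → outer ELSE → F
vin=X15: make='Ford' → outer ELSE → F
vin=X18: make='Ford' → outer ELSE → F
vin=X22: make='Toyota' → inner[mpg < 36] → L
vin=X30: make='Kia' → inner[doors >= 4] → U
vin=X46: make='Ford' → outer ELSE → F
vin=X59: make='Toyota' → inner[mpg < 48] → F
vin=X66: make='BMW' → outer ELSE → F
vin=X89: make='Tesla' → outer ELSE → F
vin=X90: make='Ford' → outer ELSE → F
vin=X98: make='Kia' → inner[ELSE] → A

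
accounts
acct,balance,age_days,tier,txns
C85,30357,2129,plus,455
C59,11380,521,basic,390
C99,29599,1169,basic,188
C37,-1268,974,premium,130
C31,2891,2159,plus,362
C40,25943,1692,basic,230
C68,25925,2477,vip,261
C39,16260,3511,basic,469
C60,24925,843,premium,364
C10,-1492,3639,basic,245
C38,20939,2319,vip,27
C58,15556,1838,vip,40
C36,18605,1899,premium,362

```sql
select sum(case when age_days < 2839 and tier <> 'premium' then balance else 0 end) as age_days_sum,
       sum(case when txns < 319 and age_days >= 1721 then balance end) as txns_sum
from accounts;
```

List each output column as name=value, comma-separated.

age_days_sum=162590, txns_sum=60928

[age_days_sum: age_days < 2839 and tier <> 'premium']
acct=C85: ✓ → 30357
acct=C59: ✓ → 11380
acct=C99: ✓ → 29599
acct=C37: ✗
acct=C31: ✓ → 2891
acct=C40: ✓ → 25943
acct=C68: ✓ → 25925
acct=C39: ✗
acct=C60: ✗
acct=C10: ✗
acct=C38: ✓ → 20939
acct=C58: ✓ → 15556
acct=C36: ✗
age_days_sum = 30357 + 11380 + 29599 + 2891 + 25943 + 25925 + 20939 + 15556 = 162590
—
[txns_sum: txns < 319 and age_days >= 1721]
acct=C85: ✗
acct=C59: ✗
acct=C99: ✗
acct=C37: ✗
acct=C31: ✗
acct=C40: ✗
acct=C68: ✓ → 25925
acct=C39: ✗
acct=C60: ✗
acct=C10: ✓ → -1492
acct=C38: ✓ → 20939
acct=C58: ✓ → 15556
acct=C36: ✗
txns_sum = 25925 + -1492 + 20939 + 15556 = 60928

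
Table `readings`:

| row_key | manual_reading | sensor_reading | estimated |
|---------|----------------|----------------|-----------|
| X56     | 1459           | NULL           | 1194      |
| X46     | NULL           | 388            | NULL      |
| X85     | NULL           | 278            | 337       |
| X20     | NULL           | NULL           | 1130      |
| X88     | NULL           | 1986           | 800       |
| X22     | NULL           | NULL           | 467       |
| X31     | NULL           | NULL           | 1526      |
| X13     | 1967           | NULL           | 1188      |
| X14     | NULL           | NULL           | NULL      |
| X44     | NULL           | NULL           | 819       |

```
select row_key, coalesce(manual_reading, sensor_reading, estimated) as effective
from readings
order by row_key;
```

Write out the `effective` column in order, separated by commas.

row_key=X13: manual_reading=1967 → 1967
row_key=X14: manual_reading=NULL, sensor_reading=NULL, estimated=NULL (all NULL) → NULL
row_key=X20: manual_reading=NULL, sensor_reading=NULL, estimated=1130 → 1130
row_key=X22: manual_reading=NULL, sensor_reading=NULL, estimated=467 → 467
row_key=X31: manual_reading=NULL, sensor_reading=NULL, estimated=1526 → 1526
row_key=X44: manual_reading=NULL, sensor_reading=NULL, estimated=819 → 819
row_key=X46: manual_reading=NULL, sensor_reading=388 → 388
row_key=X56: manual_reading=1459 → 1459
row_key=X85: manual_reading=NULL, sensor_reading=278 → 278
row_key=X88: manual_reading=NULL, sensor_reading=1986 → 1986

1967, NULL, 1130, 467, 1526, 819, 388, 1459, 278, 1986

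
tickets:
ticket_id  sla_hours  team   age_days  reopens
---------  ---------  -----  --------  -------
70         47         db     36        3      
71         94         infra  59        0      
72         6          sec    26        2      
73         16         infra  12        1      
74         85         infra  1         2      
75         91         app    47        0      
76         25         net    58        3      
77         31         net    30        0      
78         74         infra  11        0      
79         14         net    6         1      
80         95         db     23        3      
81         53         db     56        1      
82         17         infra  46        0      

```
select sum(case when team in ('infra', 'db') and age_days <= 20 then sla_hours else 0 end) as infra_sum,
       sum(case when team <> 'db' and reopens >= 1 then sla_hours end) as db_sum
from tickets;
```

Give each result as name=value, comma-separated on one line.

infra_sum=175, db_sum=146

[infra_sum: team in ('infra', 'db') and age_days <= 20]
ticket_id=70: ✗
ticket_id=71: ✗
ticket_id=72: ✗
ticket_id=73: ✓ → 16
ticket_id=74: ✓ → 85
ticket_id=75: ✗
ticket_id=76: ✗
ticket_id=77: ✗
ticket_id=78: ✓ → 74
ticket_id=79: ✗
ticket_id=80: ✗
ticket_id=81: ✗
ticket_id=82: ✗
infra_sum = 16 + 85 + 74 = 175
—
[db_sum: team <> 'db' and reopens >= 1]
ticket_id=70: ✗
ticket_id=71: ✗
ticket_id=72: ✓ → 6
ticket_id=73: ✓ → 16
ticket_id=74: ✓ → 85
ticket_id=75: ✗
ticket_id=76: ✓ → 25
ticket_id=77: ✗
ticket_id=78: ✗
ticket_id=79: ✓ → 14
ticket_id=80: ✗
ticket_id=81: ✗
ticket_id=82: ✗
db_sum = 6 + 16 + 85 + 25 + 14 = 146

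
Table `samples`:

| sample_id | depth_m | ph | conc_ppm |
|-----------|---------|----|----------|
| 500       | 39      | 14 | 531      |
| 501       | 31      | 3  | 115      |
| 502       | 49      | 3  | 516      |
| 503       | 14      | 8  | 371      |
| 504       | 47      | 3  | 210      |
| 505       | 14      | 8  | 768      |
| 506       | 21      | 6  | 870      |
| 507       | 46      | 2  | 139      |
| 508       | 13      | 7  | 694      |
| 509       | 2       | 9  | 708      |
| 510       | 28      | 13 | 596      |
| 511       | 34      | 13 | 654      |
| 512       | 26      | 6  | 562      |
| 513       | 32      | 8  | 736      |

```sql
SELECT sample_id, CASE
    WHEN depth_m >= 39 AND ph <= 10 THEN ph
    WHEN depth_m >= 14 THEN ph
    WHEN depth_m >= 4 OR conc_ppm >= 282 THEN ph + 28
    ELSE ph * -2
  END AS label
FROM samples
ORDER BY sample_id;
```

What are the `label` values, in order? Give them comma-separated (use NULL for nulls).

14, 3, 3, 8, 3, 8, 6, 2, 35, 37, 13, 13, 6, 8

sample_id=500: depth_m >= 14 → 14
sample_id=501: depth_m >= 14 → 3
sample_id=502: depth_m >= 39 AND ph <= 10 → 3
sample_id=503: depth_m >= 14 → 8
sample_id=504: depth_m >= 39 AND ph <= 10 → 3
sample_id=505: depth_m >= 14 → 8
sample_id=506: depth_m >= 14 → 6
sample_id=507: depth_m >= 39 AND ph <= 10 → 2
sample_id=508: depth_m >= 4 OR conc_ppm >= 282 → 35
sample_id=509: depth_m >= 4 OR conc_ppm >= 282 → 37
sample_id=510: depth_m >= 14 → 13
sample_id=511: depth_m >= 14 → 13
sample_id=512: depth_m >= 14 → 6
sample_id=513: depth_m >= 14 → 8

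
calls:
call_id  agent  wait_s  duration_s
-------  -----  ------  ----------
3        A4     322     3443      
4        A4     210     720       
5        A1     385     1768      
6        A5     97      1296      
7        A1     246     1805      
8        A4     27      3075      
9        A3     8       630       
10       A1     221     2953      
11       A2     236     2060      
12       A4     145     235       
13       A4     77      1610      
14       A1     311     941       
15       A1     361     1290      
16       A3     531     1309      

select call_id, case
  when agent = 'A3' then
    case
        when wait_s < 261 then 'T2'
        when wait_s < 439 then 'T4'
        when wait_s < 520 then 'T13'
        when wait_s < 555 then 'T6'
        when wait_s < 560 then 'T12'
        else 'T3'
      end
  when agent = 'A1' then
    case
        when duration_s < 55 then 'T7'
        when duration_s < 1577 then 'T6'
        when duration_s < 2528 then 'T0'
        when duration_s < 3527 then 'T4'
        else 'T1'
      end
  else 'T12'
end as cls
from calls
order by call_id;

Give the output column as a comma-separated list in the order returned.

T12, T12, T0, T12, T0, T12, T2, T4, T12, T12, T12, T6, T6, T6

call_id=3: agent='A4' → outer ELSE → T12
call_id=4: agent='A4' → outer ELSE → T12
call_id=5: agent='A1' → inner[duration_s < 2528] → T0
call_id=6: agent='A5' → outer ELSE → T12
call_id=7: agent='A1' → inner[duration_s < 2528] → T0
call_id=8: agent='A4' → outer ELSE → T12
call_id=9: agent='A3' → inner[wait_s < 261] → T2
call_id=10: agent='A1' → inner[duration_s < 3527] → T4
call_id=11: agent='A2' → outer ELSE → T12
call_id=12: agent='A4' → outer ELSE → T12
call_id=13: agent='A4' → outer ELSE → T12
call_id=14: agent='A1' → inner[duration_s < 1577] → T6
call_id=15: agent='A1' → inner[duration_s < 1577] → T6
call_id=16: agent='A3' → inner[wait_s < 555] → T6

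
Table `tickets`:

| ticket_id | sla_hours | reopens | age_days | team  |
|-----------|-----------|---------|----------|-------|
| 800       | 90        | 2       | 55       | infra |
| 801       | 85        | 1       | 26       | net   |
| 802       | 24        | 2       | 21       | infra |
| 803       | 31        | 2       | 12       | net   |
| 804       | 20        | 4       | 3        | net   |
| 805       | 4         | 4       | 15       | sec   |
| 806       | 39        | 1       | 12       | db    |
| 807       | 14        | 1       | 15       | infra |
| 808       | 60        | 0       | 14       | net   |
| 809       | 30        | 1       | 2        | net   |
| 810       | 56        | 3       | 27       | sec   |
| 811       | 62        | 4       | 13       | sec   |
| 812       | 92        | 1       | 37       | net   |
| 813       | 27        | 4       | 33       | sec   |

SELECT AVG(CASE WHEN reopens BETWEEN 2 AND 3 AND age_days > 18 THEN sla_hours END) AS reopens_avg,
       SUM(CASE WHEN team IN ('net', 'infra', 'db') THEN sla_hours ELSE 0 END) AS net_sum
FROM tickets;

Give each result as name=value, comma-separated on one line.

[reopens_avg: reopens BETWEEN 2 AND 3 AND age_days > 18]
ticket_id=800: ✓ → 90
ticket_id=801: ✗
ticket_id=802: ✓ → 24
ticket_id=803: ✗
ticket_id=804: ✗
ticket_id=805: ✗
ticket_id=806: ✗
ticket_id=807: ✗
ticket_id=808: ✗
ticket_id=809: ✗
ticket_id=810: ✓ → 56
ticket_id=811: ✗
ticket_id=812: ✗
ticket_id=813: ✗
reopens_avg = (90 + 24 + 56) / 3 = 56.6666666667
—
[net_sum: team IN ('net', 'infra', 'db')]
ticket_id=800: ✓ → 90
ticket_id=801: ✓ → 85
ticket_id=802: ✓ → 24
ticket_id=803: ✓ → 31
ticket_id=804: ✓ → 20
ticket_id=805: ✗
ticket_id=806: ✓ → 39
ticket_id=807: ✓ → 14
ticket_id=808: ✓ → 60
ticket_id=809: ✓ → 30
ticket_id=810: ✗
ticket_id=811: ✗
ticket_id=812: ✓ → 92
ticket_id=813: ✗
net_sum = 90 + 85 + 24 + 31 + 20 + 39 + 14 + 60 + 30 + 92 = 485

reopens_avg=56.6666666667, net_sum=485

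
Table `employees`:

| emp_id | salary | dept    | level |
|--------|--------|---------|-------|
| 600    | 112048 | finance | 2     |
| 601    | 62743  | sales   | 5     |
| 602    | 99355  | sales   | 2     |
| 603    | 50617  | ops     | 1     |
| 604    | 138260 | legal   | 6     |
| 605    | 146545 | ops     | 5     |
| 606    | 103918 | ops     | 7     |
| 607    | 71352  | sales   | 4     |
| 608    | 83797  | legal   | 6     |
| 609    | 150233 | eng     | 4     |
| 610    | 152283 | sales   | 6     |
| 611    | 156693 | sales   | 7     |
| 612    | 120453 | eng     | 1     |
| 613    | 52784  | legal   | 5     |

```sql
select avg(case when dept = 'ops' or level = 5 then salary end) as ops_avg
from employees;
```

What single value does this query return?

emp_id=600: ✗
emp_id=601: ✓ → 62743
emp_id=602: ✗
emp_id=603: ✓ → 50617
emp_id=604: ✗
emp_id=605: ✓ → 146545
emp_id=606: ✓ → 103918
emp_id=607: ✗
emp_id=608: ✗
emp_id=609: ✗
emp_id=610: ✗
emp_id=611: ✗
emp_id=612: ✗
emp_id=613: ✓ → 52784
ops_avg = (62743 + 50617 + 146545 + 103918 + 52784) / 5 = 83321.4

83321.4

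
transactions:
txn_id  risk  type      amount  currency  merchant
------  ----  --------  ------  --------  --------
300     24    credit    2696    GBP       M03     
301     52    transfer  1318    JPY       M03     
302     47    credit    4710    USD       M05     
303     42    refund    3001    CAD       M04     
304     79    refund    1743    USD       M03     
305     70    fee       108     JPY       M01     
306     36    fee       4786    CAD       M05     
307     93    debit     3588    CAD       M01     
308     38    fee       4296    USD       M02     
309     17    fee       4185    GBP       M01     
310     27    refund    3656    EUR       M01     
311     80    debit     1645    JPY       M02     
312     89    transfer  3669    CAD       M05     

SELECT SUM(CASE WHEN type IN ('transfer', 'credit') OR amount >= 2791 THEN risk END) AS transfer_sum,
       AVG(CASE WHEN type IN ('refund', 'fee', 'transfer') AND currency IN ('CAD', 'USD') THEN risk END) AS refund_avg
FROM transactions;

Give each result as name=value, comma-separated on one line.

transfer_sum=465, refund_avg=56.8

[transfer_sum: type IN ('transfer', 'credit') OR amount >= 2791]
txn_id=300: ✓ → 24
txn_id=301: ✓ → 52
txn_id=302: ✓ → 47
txn_id=303: ✓ → 42
txn_id=304: ✗
txn_id=305: ✗
txn_id=306: ✓ → 36
txn_id=307: ✓ → 93
txn_id=308: ✓ → 38
txn_id=309: ✓ → 17
txn_id=310: ✓ → 27
txn_id=311: ✗
txn_id=312: ✓ → 89
transfer_sum = 24 + 52 + 47 + 42 + 36 + 93 + 38 + 17 + 27 + 89 = 465
—
[refund_avg: type IN ('refund', 'fee', 'transfer') AND currency IN ('CAD', 'USD')]
txn_id=300: ✗
txn_id=301: ✗
txn_id=302: ✗
txn_id=303: ✓ → 42
txn_id=304: ✓ → 79
txn_id=305: ✗
txn_id=306: ✓ → 36
txn_id=307: ✗
txn_id=308: ✓ → 38
txn_id=309: ✗
txn_id=310: ✗
txn_id=311: ✗
txn_id=312: ✓ → 89
refund_avg = (42 + 79 + 36 + 38 + 89) / 5 = 56.8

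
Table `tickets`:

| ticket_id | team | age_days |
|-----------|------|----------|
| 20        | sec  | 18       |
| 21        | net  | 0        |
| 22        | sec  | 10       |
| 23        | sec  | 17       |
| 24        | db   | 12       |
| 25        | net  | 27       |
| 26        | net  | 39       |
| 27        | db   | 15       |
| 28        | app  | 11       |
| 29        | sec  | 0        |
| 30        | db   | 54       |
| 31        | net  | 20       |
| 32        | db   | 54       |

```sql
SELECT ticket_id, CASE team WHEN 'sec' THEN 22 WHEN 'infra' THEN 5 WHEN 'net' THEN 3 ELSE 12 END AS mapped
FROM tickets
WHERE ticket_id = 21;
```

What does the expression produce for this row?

ticket_id = 21: team=net, age_days=0.
team='sec' → false
team='infra' → false
team='net' → true → 3

3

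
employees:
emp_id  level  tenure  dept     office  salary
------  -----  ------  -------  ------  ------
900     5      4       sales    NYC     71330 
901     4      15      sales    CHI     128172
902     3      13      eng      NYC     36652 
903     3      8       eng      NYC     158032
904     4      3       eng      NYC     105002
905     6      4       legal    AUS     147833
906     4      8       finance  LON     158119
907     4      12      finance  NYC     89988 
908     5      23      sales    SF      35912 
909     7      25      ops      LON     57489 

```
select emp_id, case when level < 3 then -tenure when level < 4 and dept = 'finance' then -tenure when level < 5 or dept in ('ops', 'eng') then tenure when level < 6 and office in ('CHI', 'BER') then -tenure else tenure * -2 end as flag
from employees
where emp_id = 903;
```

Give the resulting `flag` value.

8

emp_id = 903: level=3, tenure=8, dept=eng, office=NYC, salary=158032.
level < 3 → false
level < 4 and dept = 'finance' → false
level < 5 or dept in ('ops', 'eng') → true → 8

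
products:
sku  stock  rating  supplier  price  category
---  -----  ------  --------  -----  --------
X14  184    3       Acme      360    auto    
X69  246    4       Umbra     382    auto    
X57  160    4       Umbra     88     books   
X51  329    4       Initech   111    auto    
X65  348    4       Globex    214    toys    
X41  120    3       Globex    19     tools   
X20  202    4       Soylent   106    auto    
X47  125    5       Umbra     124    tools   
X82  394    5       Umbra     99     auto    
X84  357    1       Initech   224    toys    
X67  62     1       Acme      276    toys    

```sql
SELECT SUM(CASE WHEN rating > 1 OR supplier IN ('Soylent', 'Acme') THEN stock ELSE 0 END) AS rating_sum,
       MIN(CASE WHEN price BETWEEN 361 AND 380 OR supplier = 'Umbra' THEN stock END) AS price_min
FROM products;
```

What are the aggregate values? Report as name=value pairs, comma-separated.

[rating_sum: rating > 1 OR supplier IN ('Soylent', 'Acme')]
sku=X14: ✓ → 184
sku=X69: ✓ → 246
sku=X57: ✓ → 160
sku=X51: ✓ → 329
sku=X65: ✓ → 348
sku=X41: ✓ → 120
sku=X20: ✓ → 202
sku=X47: ✓ → 125
sku=X82: ✓ → 394
sku=X84: ✗
sku=X67: ✓ → 62
rating_sum = 184 + 246 + 160 + 329 + 348 + 120 + 202 + 125 + 394 + 62 = 2170
—
[price_min: price BETWEEN 361 AND 380 OR supplier = 'Umbra']
sku=X14: ✗
sku=X69: ✓ → 246
sku=X57: ✓ → 160
sku=X51: ✗
sku=X65: ✗
sku=X41: ✗
sku=X20: ✗
sku=X47: ✓ → 125
sku=X82: ✓ → 394
sku=X84: ✗
sku=X67: ✗
price_min = MIN(246, 160, 125, 394) = 125

rating_sum=2170, price_min=125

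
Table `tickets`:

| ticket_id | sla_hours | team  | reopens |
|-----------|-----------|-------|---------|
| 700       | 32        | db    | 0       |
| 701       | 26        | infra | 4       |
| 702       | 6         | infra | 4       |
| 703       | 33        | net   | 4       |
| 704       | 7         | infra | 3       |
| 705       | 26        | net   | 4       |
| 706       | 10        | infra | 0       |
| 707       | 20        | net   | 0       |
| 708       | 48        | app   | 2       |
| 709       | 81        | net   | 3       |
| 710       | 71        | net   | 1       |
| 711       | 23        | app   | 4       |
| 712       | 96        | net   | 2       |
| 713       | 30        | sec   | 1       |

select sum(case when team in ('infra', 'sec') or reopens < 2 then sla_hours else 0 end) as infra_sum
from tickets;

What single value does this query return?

ticket_id=700: ✓ → 32
ticket_id=701: ✓ → 26
ticket_id=702: ✓ → 6
ticket_id=703: ✗
ticket_id=704: ✓ → 7
ticket_id=705: ✗
ticket_id=706: ✓ → 10
ticket_id=707: ✓ → 20
ticket_id=708: ✗
ticket_id=709: ✗
ticket_id=710: ✓ → 71
ticket_id=711: ✗
ticket_id=712: ✗
ticket_id=713: ✓ → 30
infra_sum = 32 + 26 + 6 + 7 + 10 + 20 + 71 + 30 = 202

202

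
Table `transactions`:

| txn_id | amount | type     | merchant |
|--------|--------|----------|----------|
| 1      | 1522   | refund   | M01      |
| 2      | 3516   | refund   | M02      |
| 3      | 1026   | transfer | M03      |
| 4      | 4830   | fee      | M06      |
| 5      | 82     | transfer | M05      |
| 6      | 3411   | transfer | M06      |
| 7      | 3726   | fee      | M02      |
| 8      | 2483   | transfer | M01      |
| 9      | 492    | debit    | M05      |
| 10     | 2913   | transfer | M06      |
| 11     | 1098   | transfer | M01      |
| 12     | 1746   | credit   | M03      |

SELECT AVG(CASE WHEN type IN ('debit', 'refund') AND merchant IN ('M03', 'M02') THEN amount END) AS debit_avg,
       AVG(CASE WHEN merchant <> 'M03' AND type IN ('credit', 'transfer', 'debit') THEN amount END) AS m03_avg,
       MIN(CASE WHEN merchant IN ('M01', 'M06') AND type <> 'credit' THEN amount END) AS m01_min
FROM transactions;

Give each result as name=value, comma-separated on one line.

debit_avg=3516, m03_avg=1746.5, m01_min=1098

[debit_avg: type IN ('debit', 'refund') AND merchant IN ('M03', 'M02')]
txn_id=1: ✗
txn_id=2: ✓ → 3516
txn_id=3: ✗
txn_id=4: ✗
txn_id=5: ✗
txn_id=6: ✗
txn_id=7: ✗
txn_id=8: ✗
txn_id=9: ✗
txn_id=10: ✗
txn_id=11: ✗
txn_id=12: ✗
debit_avg = 3516
—
[m03_avg: merchant <> 'M03' AND type IN ('credit', 'transfer', 'debit')]
txn_id=1: ✗
txn_id=2: ✗
txn_id=3: ✗
txn_id=4: ✗
txn_id=5: ✓ → 82
txn_id=6: ✓ → 3411
txn_id=7: ✗
txn_id=8: ✓ → 2483
txn_id=9: ✓ → 492
txn_id=10: ✓ → 2913
txn_id=11: ✓ → 1098
txn_id=12: ✗
m03_avg = (82 + 3411 + 2483 + 492 + 2913 + 1098) / 6 = 1746.5
—
[m01_min: merchant IN ('M01', 'M06') AND type <> 'credit']
txn_id=1: ✓ → 1522
txn_id=2: ✗
txn_id=3: ✗
txn_id=4: ✓ → 4830
txn_id=5: ✗
txn_id=6: ✓ → 3411
txn_id=7: ✗
txn_id=8: ✓ → 2483
txn_id=9: ✗
txn_id=10: ✓ → 2913
txn_id=11: ✓ → 1098
txn_id=12: ✗
m01_min = MIN(1522, 4830, 3411, 2483, 2913, 1098) = 1098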